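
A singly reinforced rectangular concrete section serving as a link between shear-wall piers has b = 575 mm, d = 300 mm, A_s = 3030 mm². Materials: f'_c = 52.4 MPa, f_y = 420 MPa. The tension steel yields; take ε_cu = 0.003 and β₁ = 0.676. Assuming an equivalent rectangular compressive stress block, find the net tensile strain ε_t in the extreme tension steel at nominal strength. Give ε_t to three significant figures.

ε_t ≈ 0.00924

a = A_s f_y/(0.85 f'_c b) = 49.69 mm.
β₁ = 0.676, so c = a/β₁ = 49.69/0.676 = 73.51 mm.
From the linear strain diagram with ε_cu = 0.003: ε_t = 0.003 (d − c)/c = 0.003 × (300 − 73.51)/73.51 = 0.00924.
Since ε_t ≥ 0.005, the section is tension-controlled.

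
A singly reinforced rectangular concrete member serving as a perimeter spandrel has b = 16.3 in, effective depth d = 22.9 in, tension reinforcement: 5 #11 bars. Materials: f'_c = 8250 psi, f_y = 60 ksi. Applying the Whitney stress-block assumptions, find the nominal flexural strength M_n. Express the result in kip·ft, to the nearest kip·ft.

M_n ≈ 813 kip·ft

A_s = 5 × 1.56 = 7.8 in².
T = A_s f_y = 7.8 × 60 = 468 kips.
a = T/(0.85 f'_c b) = 468/(0.85 × 8.25 × 16.3) = 4.094 in.
M_n = T(d − a/2) = 468 × (22.9 − 2.047) = 9759.2 kip·in = 9759.2/12 = 813.27 kip·ft.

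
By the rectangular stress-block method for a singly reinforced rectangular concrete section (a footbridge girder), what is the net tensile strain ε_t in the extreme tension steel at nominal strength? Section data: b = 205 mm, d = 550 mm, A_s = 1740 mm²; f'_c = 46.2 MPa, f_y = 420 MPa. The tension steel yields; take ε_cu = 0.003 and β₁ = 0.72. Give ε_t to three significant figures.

ε_t ≈ 0.0101

a = A_s f_y/(0.85 f'_c b) = 90.78 mm.
β₁ = 0.72, so c = a/β₁ = 90.78/0.72 = 126.08 mm.
From the linear strain diagram with ε_cu = 0.003: ε_t = 0.003 (d − c)/c = 0.003 × (550 − 126.08)/126.08 = 0.0101.
Since ε_t ≥ 0.005, the section is tension-controlled.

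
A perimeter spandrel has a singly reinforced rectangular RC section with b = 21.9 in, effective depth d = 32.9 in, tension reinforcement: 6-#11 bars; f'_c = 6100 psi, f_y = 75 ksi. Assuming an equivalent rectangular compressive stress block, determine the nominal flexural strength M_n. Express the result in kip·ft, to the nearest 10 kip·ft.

M_n ≈ 1740 kip·ft

A_s = 6 × 1.56 = 9.36 in².
T = A_s f_y = 9.36 × 75 = 702 kips.
a = T/(0.85 f'_c b) = 702/(0.85 × 6.1 × 21.9) = 6.182 in.
M_n = T(d − a/2) = 702 × (32.9 − 3.091) = 20925.9 kip·in = 20925.9/12 = 1743.83 kip·ft.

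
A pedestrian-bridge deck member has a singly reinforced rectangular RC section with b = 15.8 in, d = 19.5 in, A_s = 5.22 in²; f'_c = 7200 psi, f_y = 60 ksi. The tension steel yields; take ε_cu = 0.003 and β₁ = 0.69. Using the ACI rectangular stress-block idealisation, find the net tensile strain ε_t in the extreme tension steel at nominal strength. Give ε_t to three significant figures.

ε_t ≈ 0.00946

a = A_s f_y/(0.85 f'_c b) = 3.239 in.
β₁ = 0.69, so c = a/β₁ = 3.239/0.69 = 4.694 in.
From the linear strain diagram with ε_cu = 0.003: ε_t = 0.003 (d − c)/c = 0.003 × (19.5 − 4.694)/4.694 = 0.00946.
Since ε_t ≥ 0.005, the section is tension-controlled.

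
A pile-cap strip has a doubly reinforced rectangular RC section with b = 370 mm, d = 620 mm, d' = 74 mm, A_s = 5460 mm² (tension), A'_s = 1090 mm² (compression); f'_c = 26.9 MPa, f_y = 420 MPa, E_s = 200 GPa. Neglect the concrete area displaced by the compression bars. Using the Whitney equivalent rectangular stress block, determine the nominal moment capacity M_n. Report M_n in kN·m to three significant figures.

M_n ≈ 1190 kN·m

Assume both tension and compression steel yield.
Net tension couple steel: A_s − A'_s = 4370 mm².
a = (A_s − A'_s) f_y / (0.85 f'_c b) = 1835400/(0.85 × 26.9 × 370) = 216.95 mm.
c = a/β₁ = 216.95/0.85 = 255.24 mm; ε'_s = 0.003(c − d')/c = 0.0021 ≥ f_y/E_s = 0.0021, so compression steel does yield.
M_n = (A_s − A'_s) f_y (d − a/2) + A'_s f_y (d − d') = [1835400 × (620 − 108.475) + 457800 × (620 − 74)] × 10⁻⁶ = 938.85 + 249.96 = 1188.81 kN·m.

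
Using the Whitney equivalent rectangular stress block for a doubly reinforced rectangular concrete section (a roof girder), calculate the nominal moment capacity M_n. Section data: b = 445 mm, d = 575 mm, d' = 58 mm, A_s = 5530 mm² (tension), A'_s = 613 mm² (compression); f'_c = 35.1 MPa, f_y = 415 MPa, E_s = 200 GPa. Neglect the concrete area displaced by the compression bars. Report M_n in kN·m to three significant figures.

M_n ≈ 1150 kN·m

Assume both tension and compression steel yield.
Net tension couple steel: A_s − A'_s = 4917 mm².
a = (A_s − A'_s) f_y / (0.85 f'_c b) = 2040555/(0.85 × 35.1 × 445) = 153.70 mm.
c = a/β₁ = 153.70/0.799 = 192.37 mm; ε'_s = 0.003(c − d')/c = 0.0021 ≥ f_y/E_s = 0.0021, so compression steel does yield.
M_n = (A_s − A'_s) f_y (d − a/2) + A'_s f_y (d − d') = [2040555 × (575 − 76.85) + 254395 × (575 − 58)] × 10⁻⁶ = 1016.50 + 131.52 = 1148.02 kN·m.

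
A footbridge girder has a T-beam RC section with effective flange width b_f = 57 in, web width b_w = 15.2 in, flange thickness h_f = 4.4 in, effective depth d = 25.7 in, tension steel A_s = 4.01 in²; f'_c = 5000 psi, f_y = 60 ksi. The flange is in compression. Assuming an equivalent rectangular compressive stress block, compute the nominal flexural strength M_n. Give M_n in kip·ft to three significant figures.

Tension: T = A_s f_y = 4.01 × 60 = 240.6 kips.
Try a within the flange: a = T/(0.85 f'_c b_f) = 240.6/(0.85 × 5 × 57) = 0.993 in.
Since a = 0.993 ≤ h_f = 4.4 in, the stress block lies entirely in the flange; analyse as a rectangular beam of width b_f.
M_n = T(d − a/2) = 240.6 × (25.7 − 0.4965) = 6064.0 kip·in.
M_n = 6064.0/12 = 505.33 kip·ft.

M_n ≈ 505 kip·ft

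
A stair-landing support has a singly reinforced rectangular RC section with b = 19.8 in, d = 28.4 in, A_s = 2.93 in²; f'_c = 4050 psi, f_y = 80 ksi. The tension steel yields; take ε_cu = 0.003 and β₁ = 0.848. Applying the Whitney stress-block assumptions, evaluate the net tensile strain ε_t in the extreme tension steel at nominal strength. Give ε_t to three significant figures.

a = A_s f_y/(0.85 f'_c b) = 3.439 in.
β₁ = 0.848, so c = a/β₁ = 3.439/0.848 = 4.055 in.
From the linear strain diagram with ε_cu = 0.003: ε_t = 0.003 (d − c)/c = 0.003 × (28.4 − 4.055)/4.055 = 0.0180.
Since ε_t ≥ 0.005, the section is tension-controlled.

ε_t ≈ 0.0180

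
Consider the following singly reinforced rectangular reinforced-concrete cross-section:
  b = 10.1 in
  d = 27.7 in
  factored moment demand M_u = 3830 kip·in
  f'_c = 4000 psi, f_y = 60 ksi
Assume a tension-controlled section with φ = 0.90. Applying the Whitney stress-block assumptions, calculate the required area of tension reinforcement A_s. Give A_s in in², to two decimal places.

M_n = M_u/φ = 3830/0.90 = 4255.56 kip·in.
From M_n = 0.85 f'_c a b (d − a/2):
a = d − √(d² − 2M_n/(0.85 f'_c b)) = 27.7 − √(27.7² − 2 × 4255.56/(0.85 × 4 × 10.1)) = 4.909 in.
A_s = 0.85 f'_c a b / f_y = 0.85 × 4 × 4.909 × 10.1 / 60 = 2.810 in².

A_s ≈ 2.81 in²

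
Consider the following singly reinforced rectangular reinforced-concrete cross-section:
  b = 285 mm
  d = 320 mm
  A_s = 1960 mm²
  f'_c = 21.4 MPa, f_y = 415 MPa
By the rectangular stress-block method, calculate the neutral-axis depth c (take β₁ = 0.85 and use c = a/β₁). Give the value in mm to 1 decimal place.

c ≈ 184.6 mm

T = A_s f_y = 1960 × 415 = 813400 N = 813.4 kN.
Setting C = 0.85 f'_c a b equal to T: a = 813400/(0.85 × 21.4 × 285) = 156.901 mm.
With β₁ = 0.85, c = a/β₁ = 156.901/0.85 = 184.6 mm.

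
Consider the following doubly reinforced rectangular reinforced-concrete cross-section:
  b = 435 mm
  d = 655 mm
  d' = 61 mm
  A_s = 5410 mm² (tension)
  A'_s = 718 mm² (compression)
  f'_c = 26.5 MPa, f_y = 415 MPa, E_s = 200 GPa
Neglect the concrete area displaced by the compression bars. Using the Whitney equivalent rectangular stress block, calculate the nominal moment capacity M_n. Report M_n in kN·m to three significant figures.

Assume both tension and compression steel yield.
Net tension couple steel: A_s − A'_s = 4692 mm².
a = (A_s − A'_s) f_y / (0.85 f'_c b) = 1947180/(0.85 × 26.5 × 435) = 198.72 mm.
c = a/β₁ = 198.72/0.85 = 233.79 mm; ε'_s = 0.003(c − d')/c = 0.0022 ≥ f_y/E_s = 0.0021, so compression steel does yield.
M_n = (A_s − A'_s) f_y (d − a/2) + A'_s f_y (d − d') = [1947180 × (655 − 99.36) + 297970 × (655 − 61)] × 10⁻⁶ = 1081.93 + 176.99 = 1258.92 kN·m.

M_n ≈ 1260 kN·m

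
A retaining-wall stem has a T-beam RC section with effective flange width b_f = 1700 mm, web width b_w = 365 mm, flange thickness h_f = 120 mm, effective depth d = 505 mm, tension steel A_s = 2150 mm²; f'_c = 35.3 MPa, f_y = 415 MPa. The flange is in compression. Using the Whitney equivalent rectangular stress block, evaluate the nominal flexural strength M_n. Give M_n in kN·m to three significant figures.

Tension: T = A_s f_y = 2150 × 415 = 892250 N.
Try a within the flange: a = T/(0.85 f'_c b_f) = 892250/(0.85 × 35.3 × 1700) = 17.49 mm.
Since a = 17.49 ≤ h_f = 120 mm, the stress block lies entirely in the flange; analyse as a rectangular beam of width b_f.
M_n = T(d − a/2) = 892250 × (505 − 8.745) = 442.78 × 10⁶ N·mm.
M_n = 442.78 kN·m.

M_n ≈ 443 kN·m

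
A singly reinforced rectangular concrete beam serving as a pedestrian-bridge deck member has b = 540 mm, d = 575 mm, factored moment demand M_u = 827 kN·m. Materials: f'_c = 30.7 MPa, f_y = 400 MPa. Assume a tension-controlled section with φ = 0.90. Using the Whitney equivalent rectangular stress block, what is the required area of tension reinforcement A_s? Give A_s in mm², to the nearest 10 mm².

M_n = M_u/φ = 827/0.90 = 918.889 kN·m.
With M_n = 0.85 f'_c a b (d − a/2), solve the quadratic for a:
a = d − √(d² − 2M_n/(0.85 f'_c b)) = 575 − √(575² − 2 × 918.889×10⁶/(0.85 × 30.7 × 540)) = 127.56 mm.
A_s = 0.85 f'_c a b / f_y = 0.85 × 30.7 × 127.56 × 540 / 400 = 4493.7 mm².

A_s ≈ 4490 mm²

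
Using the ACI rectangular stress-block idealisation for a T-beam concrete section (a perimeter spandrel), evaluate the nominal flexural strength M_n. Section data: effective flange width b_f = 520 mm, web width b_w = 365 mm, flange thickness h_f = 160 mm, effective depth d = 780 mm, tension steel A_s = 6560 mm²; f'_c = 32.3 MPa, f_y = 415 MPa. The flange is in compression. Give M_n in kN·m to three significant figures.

Tension: T = A_s f_y = 6560 × 415 = 2722400 N.
Try a within the flange: a = T/(0.85 f'_c b_f) = 2722400/(0.85 × 32.3 × 520) = 190.69 mm.
a = 190.69 > h_f = 160 mm: the block extends into the web. Split into flange-overhang and web parts.
C_f = 0.85 f'_c (b_f − b_w) h_f = 0.85 × 32.3 × (520 − 365) × 160 = 680884 N.
Remaining web compression depth: a_w = (T − C_f)/(0.85 f'_c b_w) = (2722400 − 680884)/(0.85 × 32.3 × 365) = 203.72 mm.
M_n = C_f(d − h_f/2) + (T − C_f)(d − a_w/2) = 680884 × (780 − 80) + 2041516 × (780 − 101.86) = 476.62 + 1384.43 = 1861.05 × 10⁶ N·mm.
M_n = 1861.05 kN·m.

M_n ≈ 1860 kN·m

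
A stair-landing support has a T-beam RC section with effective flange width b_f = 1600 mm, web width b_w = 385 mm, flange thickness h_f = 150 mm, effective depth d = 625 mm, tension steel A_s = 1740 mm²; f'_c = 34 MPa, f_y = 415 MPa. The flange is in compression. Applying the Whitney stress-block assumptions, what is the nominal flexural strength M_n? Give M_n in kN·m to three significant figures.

Tension: T = A_s f_y = 1740 × 415 = 722100 N.
Try a within the flange: a = T/(0.85 f'_c b_f) = 722100/(0.85 × 34 × 1600) = 15.62 mm.
Since a = 15.62 ≤ h_f = 150 mm, the stress block lies entirely in the flange; analyse as a rectangular beam of width b_f.
M_n = T(d − a/2) = 722100 × (625 − 7.81) = 445.67 × 10⁶ N·mm.
M_n = 445.67 kN·m.

M_n ≈ 446 kN·m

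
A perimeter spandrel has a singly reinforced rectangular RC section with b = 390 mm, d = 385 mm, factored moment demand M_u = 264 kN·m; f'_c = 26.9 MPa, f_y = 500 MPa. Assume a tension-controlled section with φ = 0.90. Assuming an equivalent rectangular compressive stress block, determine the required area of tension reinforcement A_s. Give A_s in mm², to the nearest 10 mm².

M_n = M_u/φ = 264/0.90 = 293.333 kN·m.
With M_n = 0.85 f'_c a b (d − a/2), solve the quadratic for a:
a = d − √(d² − 2M_n/(0.85 f'_c b)) = 385 − √(385² − 2 × 293.333×10⁶/(0.85 × 26.9 × 390)) = 97.88 mm.
A_s = 0.85 f'_c a b / f_y = 0.85 × 26.9 × 97.88 × 390 / 500 = 1745.7 mm².

A_s ≈ 1750 mm²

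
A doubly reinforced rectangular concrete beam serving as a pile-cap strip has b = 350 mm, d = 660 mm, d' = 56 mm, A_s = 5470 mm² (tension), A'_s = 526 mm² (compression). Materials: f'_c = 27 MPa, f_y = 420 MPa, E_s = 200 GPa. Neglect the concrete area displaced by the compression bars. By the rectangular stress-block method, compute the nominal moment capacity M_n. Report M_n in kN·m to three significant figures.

M_n ≈ 1240 kN·m

Assume both tension and compression steel yield.
Net tension couple steel: A_s − A'_s = 4944 mm².
a = (A_s − A'_s) f_y / (0.85 f'_c b) = 2076480/(0.85 × 27 × 350) = 258.51 mm.
c = a/β₁ = 258.51/0.85 = 304.13 mm; ε'_s = 0.003(c − d')/c = 0.0024 ≥ f_y/E_s = 0.0021, so compression steel does yield.
M_n = (A_s − A'_s) f_y (d − a/2) + A'_s f_y (d − d') = [2076480 × (660 − 129.255) + 220920 × (660 − 56)] × 10⁻⁶ = 1102.08 + 133.44 = 1235.52 kN·m.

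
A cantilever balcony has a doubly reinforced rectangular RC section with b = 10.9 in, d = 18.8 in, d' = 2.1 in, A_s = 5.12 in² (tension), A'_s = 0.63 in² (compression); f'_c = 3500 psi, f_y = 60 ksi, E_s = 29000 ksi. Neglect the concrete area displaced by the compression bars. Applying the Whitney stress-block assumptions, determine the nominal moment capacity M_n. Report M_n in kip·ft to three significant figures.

M_n ≈ 381 kip·ft

Assume both steels yield.
a = (A_s − A'_s) f_y/(0.85 f'_c b) = (5.12 − 0.63) × 60/(0.85 × 3.5 × 10.9) = 8.308 in.
c = a/β₁ = 8.308/0.85 = 9.774 in; ε'_s = 0.003(c − d')/c = 0.0024 ≥ ε_y = 0.0021, so the compression steel yields.
M_n = (A_s − A'_s) f_y (d − a/2) + A'_s f_y (d − d') = 269.4 × (18.8 − 4.154) + 37.8 × (18.8 − 2.1) = 3945.6 + 631.3 = 4576.9 kip·in = 4576.9/12 = 381.41 kip·ft.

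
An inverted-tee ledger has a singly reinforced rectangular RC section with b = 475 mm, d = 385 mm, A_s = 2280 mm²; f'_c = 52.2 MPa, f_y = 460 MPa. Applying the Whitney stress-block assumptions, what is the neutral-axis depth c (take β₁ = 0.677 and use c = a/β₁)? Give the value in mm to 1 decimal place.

c ≈ 73.5 mm

T = A_s f_y = 2280 × 460 = 1048800 N = 1048.8 kN.
Setting C = 0.85 f'_c a b equal to T: a = 1048800/(0.85 × 52.2 × 475) = 49.763 mm.
With β₁ = 0.677, c = a/β₁ = 49.763/0.677 = 73.5 mm.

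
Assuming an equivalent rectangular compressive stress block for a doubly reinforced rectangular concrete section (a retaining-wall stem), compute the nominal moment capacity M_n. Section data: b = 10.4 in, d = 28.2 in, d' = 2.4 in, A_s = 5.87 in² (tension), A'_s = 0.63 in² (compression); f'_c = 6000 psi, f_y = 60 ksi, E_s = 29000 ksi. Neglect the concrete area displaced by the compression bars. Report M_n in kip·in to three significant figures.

M_n ≈ 8910 kip·in

Assume both steels yield.
a = (A_s − A'_s) f_y/(0.85 f'_c b) = (5.87 − 0.63) × 60/(0.85 × 6 × 10.4) = 5.928 in.
c = a/β₁ = 5.928/0.75 = 7.904 in; ε'_s = 0.003(c − d')/c = 0.0021 ≥ ε_y = 0.0021, so the compression steel yields.
M_n = (A_s − A'_s) f_y (d − a/2) + A'_s f_y (d − d') = 314.4 × (28.2 − 2.964) + 37.8 × (28.2 − 2.4) = 7934.2 + 975.2 = 8909.4 kip·in.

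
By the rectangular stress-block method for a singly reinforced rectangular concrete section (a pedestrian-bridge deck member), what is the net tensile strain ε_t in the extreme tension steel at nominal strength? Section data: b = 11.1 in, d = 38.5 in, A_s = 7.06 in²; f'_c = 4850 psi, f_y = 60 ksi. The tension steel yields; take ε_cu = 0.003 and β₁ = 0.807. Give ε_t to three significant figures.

ε_t ≈ 0.00707

a = A_s f_y/(0.85 f'_c b) = 9.257 in.
β₁ = 0.807, so c = a/β₁ = 9.257/0.807 = 11.471 in.
From the linear strain diagram with ε_cu = 0.003: ε_t = 0.003 (d − c)/c = 0.003 × (38.5 − 11.471)/11.471 = 0.00707.
Since ε_t ≥ 0.005, the section is tension-controlled.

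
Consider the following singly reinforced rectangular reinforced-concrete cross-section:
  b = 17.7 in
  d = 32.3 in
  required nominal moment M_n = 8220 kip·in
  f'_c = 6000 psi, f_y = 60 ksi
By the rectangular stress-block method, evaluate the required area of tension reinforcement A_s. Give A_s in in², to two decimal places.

From M_n = 0.85 f'_c a b (d − a/2):
a = d − √(d² − 2M_n/(0.85 f'_c b)) = 32.3 − √(32.3² − 2 × 8220/(0.85 × 6 × 17.7)) = 2.954 in.
A_s = 0.85 f'_c a b / f_y = 0.85 × 6 × 2.954 × 17.7 / 60 = 4.444 in².

A_s ≈ 4.44 in²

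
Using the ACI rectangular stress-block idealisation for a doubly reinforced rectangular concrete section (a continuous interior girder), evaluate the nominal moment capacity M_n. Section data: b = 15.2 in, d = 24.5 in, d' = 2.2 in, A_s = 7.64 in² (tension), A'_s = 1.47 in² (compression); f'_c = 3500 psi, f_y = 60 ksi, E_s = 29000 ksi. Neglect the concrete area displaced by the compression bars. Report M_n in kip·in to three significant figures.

Assume both steels yield.
a = (A_s − A'_s) f_y/(0.85 f'_c b) = (7.64 − 1.47) × 60/(0.85 × 3.5 × 15.2) = 8.187 in.
c = a/β₁ = 8.187/0.85 = 9.632 in; ε'_s = 0.003(c − d')/c = 0.0023 ≥ ε_y = 0.0021, so the compression steel yields.
M_n = (A_s − A'_s) f_y (d − a/2) + A'_s f_y (d − d') = 370.2 × (24.5 − 4.0935) + 88.2 × (24.5 − 2.2) = 7554.5 + 1966.9 = 9521.4 kip·in.

M_n ≈ 9520 kip·in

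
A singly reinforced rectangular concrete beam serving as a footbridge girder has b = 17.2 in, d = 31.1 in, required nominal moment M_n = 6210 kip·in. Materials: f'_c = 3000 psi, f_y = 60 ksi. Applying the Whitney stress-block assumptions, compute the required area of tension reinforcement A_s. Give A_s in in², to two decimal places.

From M_n = 0.85 f'_c a b (d − a/2):
a = d − √(d² − 2M_n/(0.85 f'_c b)) = 31.1 − √(31.1² − 2 × 6210/(0.85 × 3 × 17.2)) = 4.946 in.
A_s = 0.85 f'_c a b / f_y = 0.85 × 3 × 4.946 × 17.2 / 60 = 3.616 in².

A_s ≈ 3.62 in²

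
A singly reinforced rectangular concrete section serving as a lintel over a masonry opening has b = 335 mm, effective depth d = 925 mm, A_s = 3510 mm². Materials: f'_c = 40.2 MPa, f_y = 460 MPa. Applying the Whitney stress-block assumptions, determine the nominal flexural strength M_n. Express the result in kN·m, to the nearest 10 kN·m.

M_n ≈ 1380 kN·m

T = A_s f_y = 3510 × 460 = 1614600 N = 1614.6 kN.
From C = T: a = T/(0.85 f'_c b) = 1614600/(0.85 × 40.2 × 335) = 141.05 mm.
M_n = T(d − a/2) = 1614.6 kN × (925 − 70.525) mm = 1379.64 kN·m.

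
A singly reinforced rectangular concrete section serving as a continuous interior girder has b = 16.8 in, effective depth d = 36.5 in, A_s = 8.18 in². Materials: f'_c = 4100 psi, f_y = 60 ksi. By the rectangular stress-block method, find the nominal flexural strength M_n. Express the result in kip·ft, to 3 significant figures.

M_n ≈ 1320 kip·ft

T = A_s f_y = 8.18 × 60 = 490.8 kips.
a = T/(0.85 f'_c b) = 490.8/(0.85 × 4.1 × 16.8) = 8.383 in.
M_n = T(d − a/2) = 490.8 × (36.5 − 4.1915) = 15857.0 kip·in = 15857.0/12 = 1321.42 kip·ft.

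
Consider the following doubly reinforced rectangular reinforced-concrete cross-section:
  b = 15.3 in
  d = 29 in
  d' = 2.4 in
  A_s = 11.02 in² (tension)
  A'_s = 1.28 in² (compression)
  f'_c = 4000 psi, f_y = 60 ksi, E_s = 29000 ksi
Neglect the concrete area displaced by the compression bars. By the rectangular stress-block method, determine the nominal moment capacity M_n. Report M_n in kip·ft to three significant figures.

M_n ≈ 1310 kip·ft

Assume both steels yield.
a = (A_s − A'_s) f_y/(0.85 f'_c b) = (11.02 − 1.28) × 60/(0.85 × 4 × 15.3) = 11.234 in.
c = a/β₁ = 11.234/0.85 = 13.216 in; ε'_s = 0.003(c − d')/c = 0.0025 ≥ ε_y = 0.0021, so the compression steel yields.
M_n = (A_s − A'_s) f_y (d − a/2) + A'_s f_y (d − d') = 584.4 × (29 − 5.617) + 76.8 × (29 − 2.4) = 13665.0 + 2042.9 = 15707.9 kip·in = 15707.9/12 = 1308.99 kip·ft.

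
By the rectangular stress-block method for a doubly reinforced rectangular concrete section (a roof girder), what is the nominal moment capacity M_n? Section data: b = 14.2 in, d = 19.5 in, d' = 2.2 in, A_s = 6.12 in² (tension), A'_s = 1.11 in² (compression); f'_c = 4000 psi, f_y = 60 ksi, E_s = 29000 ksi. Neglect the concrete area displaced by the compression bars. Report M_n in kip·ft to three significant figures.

Assume both steels yield.
a = (A_s − A'_s) f_y/(0.85 f'_c b) = (6.12 − 1.11) × 60/(0.85 × 4 × 14.2) = 6.226 in.
c = a/β₁ = 6.226/0.85 = 7.325 in; ε'_s = 0.003(c − d')/c = 0.0021 ≥ ε_y = 0.0021, so the compression steel yields.
M_n = (A_s − A'_s) f_y (d − a/2) + A'_s f_y (d − d') = 300.6 × (19.5 − 3.113) + 66.6 × (19.5 − 2.2) = 4925.9 + 1152.2 = 6078.1 kip·in = 6078.1/12 = 506.51 kip·ft.

M_n ≈ 507 kip·ft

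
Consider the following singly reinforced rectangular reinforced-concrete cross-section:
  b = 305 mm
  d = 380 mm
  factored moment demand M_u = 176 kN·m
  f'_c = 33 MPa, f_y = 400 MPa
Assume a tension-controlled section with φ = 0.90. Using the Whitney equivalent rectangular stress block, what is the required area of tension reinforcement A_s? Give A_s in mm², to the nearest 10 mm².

M_n = M_u/φ = 176/0.90 = 195.556 kN·m.
With M_n = 0.85 f'_c a b (d − a/2), solve the quadratic for a:
a = d − √(d² − 2M_n/(0.85 f'_c b)) = 380 − √(380² − 2 × 195.556×10⁶/(0.85 × 33 × 305)) = 65.86 mm.
A_s = 0.85 f'_c a b / f_y = 0.85 × 33 × 65.86 × 305 / 400 = 1408.6 mm².

A_s ≈ 1410 mm²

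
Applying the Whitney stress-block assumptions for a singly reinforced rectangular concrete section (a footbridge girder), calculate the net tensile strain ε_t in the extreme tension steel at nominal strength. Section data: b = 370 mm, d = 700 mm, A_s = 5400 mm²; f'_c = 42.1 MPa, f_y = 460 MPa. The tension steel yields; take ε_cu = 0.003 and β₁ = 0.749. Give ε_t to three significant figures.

ε_t ≈ 0.00538

a = A_s f_y/(0.85 f'_c b) = 187.61 mm.
β₁ = 0.749, so c = a/β₁ = 187.61/0.749 = 250.48 mm.
From the linear strain diagram with ε_cu = 0.003: ε_t = 0.003 (d − c)/c = 0.003 × (700 − 250.48)/250.48 = 0.00538.
Since ε_t ≥ 0.005, the section is tension-controlled.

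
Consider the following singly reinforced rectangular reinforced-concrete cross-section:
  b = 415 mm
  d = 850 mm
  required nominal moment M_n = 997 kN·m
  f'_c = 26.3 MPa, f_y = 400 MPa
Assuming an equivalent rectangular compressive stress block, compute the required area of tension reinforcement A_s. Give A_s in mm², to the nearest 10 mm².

A_s ≈ 3190 mm²

With M_n = 0.85 f'_c a b (d − a/2), solve the quadratic for a:
a = d − √(d² − 2M_n/(0.85 f'_c b)) = 850 − √(850² − 2 × 997×10⁶/(0.85 × 26.3 × 415)) = 137.56 mm.
A_s = 0.85 f'_c a b / f_y = 0.85 × 26.3 × 137.56 × 415 / 400 = 3190.5 mm².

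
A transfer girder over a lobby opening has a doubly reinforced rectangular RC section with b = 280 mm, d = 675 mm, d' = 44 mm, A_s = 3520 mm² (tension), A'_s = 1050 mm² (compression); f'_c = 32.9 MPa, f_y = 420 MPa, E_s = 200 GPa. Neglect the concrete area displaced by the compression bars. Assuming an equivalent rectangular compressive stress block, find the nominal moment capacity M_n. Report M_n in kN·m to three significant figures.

M_n ≈ 910 kN·m

Assume both tension and compression steel yield.
Net tension couple steel: A_s − A'_s = 2470 mm².
a = (A_s − A'_s) f_y / (0.85 f'_c b) = 1037400/(0.85 × 32.9 × 280) = 132.49 mm.
c = a/β₁ = 132.49/0.815 = 162.56 mm; ε'_s = 0.003(c − d')/c = 0.0022 ≥ f_y/E_s = 0.0021, so compression steel does yield.
M_n = (A_s − A'_s) f_y (d − a/2) + A'_s f_y (d − d') = [1037400 × (675 − 66.245) + 441000 × (675 − 44)] × 10⁻⁶ = 631.52 + 278.27 = 909.79 kN·m.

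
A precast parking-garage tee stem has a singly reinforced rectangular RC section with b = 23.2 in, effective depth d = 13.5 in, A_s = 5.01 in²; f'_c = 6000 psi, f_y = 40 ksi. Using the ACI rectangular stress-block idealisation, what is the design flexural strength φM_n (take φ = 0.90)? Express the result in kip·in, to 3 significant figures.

φM_n ≈ 2280 kip·in

T = A_s f_y = 5.01 × 40 = 200.4 kips.
a = T/(0.85 f'_c b) = 200.4/(0.85 × 6 × 23.2) = 1.694 in.
M_n = T(d − a/2) = 200.4 × (13.5 − 0.847) = 2535.7 kip·in.
φM_n = 0.90 × 2535.7 = 2282.1 kip·in.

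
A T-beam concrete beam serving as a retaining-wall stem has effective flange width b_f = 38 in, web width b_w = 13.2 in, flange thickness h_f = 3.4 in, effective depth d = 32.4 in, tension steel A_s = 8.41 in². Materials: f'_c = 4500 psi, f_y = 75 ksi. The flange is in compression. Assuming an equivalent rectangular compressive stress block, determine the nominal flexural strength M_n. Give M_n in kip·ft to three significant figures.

Tension: T = A_s f_y = 8.41 × 75 = 630.75 kips.
Try a within the flange: a = T/(0.85 f'_c b_f) = 630.75/(0.85 × 4.5 × 38) = 4.340 in.
a = 4.340 > h_f = 3.4 in: the block extends into the web. Split into flange-overhang and web parts.
C_f = 0.85 f'_c (b_f − b_w) h_f = 0.85 × 4.5 × (38 − 13.2) × 3.4 = 322.5 kips.
Remaining web compression depth: a_w = (T − C_f)/(0.85 f'_c b_w) = (630.75 − 322.5)/(0.85 × 4.5 × 13.2) = 6.105 in.
M_n = C_f(d − h_f/2) + (T − C_f)(d − a_w/2) = 322.5 × (32.4 − 1.7) + 308.25 × (32.4 − 3.0525) = 9900.8 + 9046.4 = 18947.2 kip·in.
M_n = 18947.2/12 = 1578.93 kip·ft.

M_n ≈ 1580 kip·ft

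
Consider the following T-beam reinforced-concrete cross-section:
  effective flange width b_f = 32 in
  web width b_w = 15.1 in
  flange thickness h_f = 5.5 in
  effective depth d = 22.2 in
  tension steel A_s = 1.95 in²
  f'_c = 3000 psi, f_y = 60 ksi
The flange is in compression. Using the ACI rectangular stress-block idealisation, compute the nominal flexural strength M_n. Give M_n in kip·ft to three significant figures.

M_n ≈ 209 kip·ft

Tension: T = A_s f_y = 1.95 × 60 = 117 kips.
Try a within the flange: a = T/(0.85 f'_c b_f) = 117/(0.85 × 3 × 32) = 1.434 in.
Since a = 1.434 ≤ h_f = 5.5 in, the stress block lies entirely in the flange; analyse as a rectangular beam of width b_f.
M_n = T(d − a/2) = 117 × (22.2 − 0.717) = 2513.5 kip·in.
M_n = 2513.5/12 = 209.46 kip·ft.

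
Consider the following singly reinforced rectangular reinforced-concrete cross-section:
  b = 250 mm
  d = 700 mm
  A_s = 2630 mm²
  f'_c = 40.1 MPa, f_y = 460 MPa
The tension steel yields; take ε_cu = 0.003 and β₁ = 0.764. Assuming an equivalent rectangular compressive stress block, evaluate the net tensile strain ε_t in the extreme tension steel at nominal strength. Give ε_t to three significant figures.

a = A_s f_y/(0.85 f'_c b) = 141.97 mm.
β₁ = 0.764, so c = a/β₁ = 141.97/0.764 = 185.82 mm.
From the linear strain diagram with ε_cu = 0.003: ε_t = 0.003 (d − c)/c = 0.003 × (700 − 185.82)/185.82 = 0.00830.
Since ε_t ≥ 0.005, the section is tension-controlled.

ε_t ≈ 0.00830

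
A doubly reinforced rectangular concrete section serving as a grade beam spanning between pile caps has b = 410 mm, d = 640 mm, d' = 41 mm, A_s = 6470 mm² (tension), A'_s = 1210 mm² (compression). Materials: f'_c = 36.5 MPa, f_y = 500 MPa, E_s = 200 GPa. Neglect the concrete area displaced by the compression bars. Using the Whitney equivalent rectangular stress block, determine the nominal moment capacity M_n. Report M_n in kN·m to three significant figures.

M_n ≈ 1770 kN·m

Assume both tension and compression steel yield.
Net tension couple steel: A_s − A'_s = 5260 mm².
a = (A_s − A'_s) f_y / (0.85 f'_c b) = 2630000/(0.85 × 36.5 × 410) = 206.76 mm.
c = a/β₁ = 206.76/0.789 = 262.05 mm; ε'_s = 0.003(c − d')/c = 0.0025 ≥ f_y/E_s = 0.0025, so compression steel does yield.
M_n = (A_s − A'_s) f_y (d − a/2) + A'_s f_y (d − d') = [2630000 × (640 − 103.38) + 605000 × (640 − 41)] × 10⁻⁶ = 1411.31 + 362.40 = 1773.71 kN·m.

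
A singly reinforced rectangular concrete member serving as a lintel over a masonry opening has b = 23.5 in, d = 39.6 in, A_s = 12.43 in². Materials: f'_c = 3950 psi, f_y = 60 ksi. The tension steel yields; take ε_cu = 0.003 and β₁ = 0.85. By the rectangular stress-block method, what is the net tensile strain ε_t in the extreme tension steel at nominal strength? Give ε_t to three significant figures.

ε_t ≈ 0.00768

a = A_s f_y/(0.85 f'_c b) = 9.452 in.
β₁ = 0.85, so c = a/β₁ = 9.452/0.85 = 11.120 in.
From the linear strain diagram with ε_cu = 0.003: ε_t = 0.003 (d − c)/c = 0.003 × (39.6 − 11.120)/11.120 = 0.00768.
Since ε_t ≥ 0.005, the section is tension-controlled.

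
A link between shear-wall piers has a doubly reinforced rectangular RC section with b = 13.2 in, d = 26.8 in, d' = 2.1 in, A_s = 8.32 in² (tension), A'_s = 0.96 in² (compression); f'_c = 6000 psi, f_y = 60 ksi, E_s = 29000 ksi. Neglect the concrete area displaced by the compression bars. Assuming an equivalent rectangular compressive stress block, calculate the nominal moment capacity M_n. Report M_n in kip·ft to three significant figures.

M_n ≈ 984 kip·ft

Assume both steels yield.
a = (A_s − A'_s) f_y/(0.85 f'_c b) = (8.32 − 0.96) × 60/(0.85 × 6 × 13.2) = 6.560 in.
c = a/β₁ = 6.560/0.75 = 8.747 in; ε'_s = 0.003(c − d')/c = 0.0023 ≥ ε_y = 0.0021, so the compression steel yields.
M_n = (A_s − A'_s) f_y (d − a/2) + A'_s f_y (d − d') = 441.6 × (26.8 − 3.28) + 57.6 × (26.8 − 2.1) = 10386.4 + 1422.7 = 11809.1 kip·in = 11809.1/12 = 984.09 kip·ft.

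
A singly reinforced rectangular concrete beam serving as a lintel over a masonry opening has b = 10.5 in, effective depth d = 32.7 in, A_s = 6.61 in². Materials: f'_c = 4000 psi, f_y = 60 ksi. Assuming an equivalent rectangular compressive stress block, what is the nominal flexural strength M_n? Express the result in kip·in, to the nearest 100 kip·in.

M_n ≈ 10800 kip·in

T = A_s f_y = 6.61 × 60 = 396.6 kips.
a = T/(0.85 f'_c b) = 396.6/(0.85 × 4 × 10.5) = 11.109 in.
M_n = T(d − a/2) = 396.6 × (32.7 − 5.5545) = 10765.9 kip·in.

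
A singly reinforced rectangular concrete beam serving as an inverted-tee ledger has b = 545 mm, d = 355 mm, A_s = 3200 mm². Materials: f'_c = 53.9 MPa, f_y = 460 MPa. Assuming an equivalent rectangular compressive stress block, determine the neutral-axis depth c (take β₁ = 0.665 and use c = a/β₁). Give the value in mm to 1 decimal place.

c ≈ 88.7 mm

T = A_s f_y = 3200 × 460 = 1472000 N = 1472 kN.
Setting C = 0.85 f'_c a b equal to T: a = 1472000/(0.85 × 53.9 × 545) = 58.953 mm.
With β₁ = 0.665, c = a/β₁ = 58.953/0.665 = 88.7 mm.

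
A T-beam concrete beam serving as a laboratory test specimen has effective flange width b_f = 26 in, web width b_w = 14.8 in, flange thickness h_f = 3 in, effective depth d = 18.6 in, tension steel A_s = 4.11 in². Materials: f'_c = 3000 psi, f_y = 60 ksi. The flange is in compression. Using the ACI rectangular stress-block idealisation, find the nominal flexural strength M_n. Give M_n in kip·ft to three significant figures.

M_n ≈ 343 kip·ft

Tension: T = A_s f_y = 4.11 × 60 = 246.6 kips.
Try a within the flange: a = T/(0.85 f'_c b_f) = 246.6/(0.85 × 3 × 26) = 3.719 in.
a = 3.719 > h_f = 3 in: the block extends into the web. Split into flange-overhang and web parts.
C_f = 0.85 f'_c (b_f − b_w) h_f = 0.85 × 3 × (26 − 14.8) × 3 = 85.7 kips.
Remaining web compression depth: a_w = (T − C_f)/(0.85 f'_c b_w) = (246.6 − 85.7)/(0.85 × 3 × 14.8) = 4.263 in.
M_n = C_f(d − h_f/2) + (T − C_f)(d − a_w/2) = 85.7 × (18.6 − 1.5) + 160.9 × (18.6 − 2.1315) = 1465.5 + 2649.8 = 4115.3 kip·in.
M_n = 4115.3/12 = 342.94 kip·ft.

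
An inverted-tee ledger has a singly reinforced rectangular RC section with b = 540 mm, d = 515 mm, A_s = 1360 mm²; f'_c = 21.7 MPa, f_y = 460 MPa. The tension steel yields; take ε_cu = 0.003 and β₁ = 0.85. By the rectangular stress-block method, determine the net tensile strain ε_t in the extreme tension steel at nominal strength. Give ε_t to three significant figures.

ε_t ≈ 0.0179

a = A_s f_y/(0.85 f'_c b) = 62.81 mm.
β₁ = 0.85, so c = a/β₁ = 62.81/0.85 = 73.89 mm.
From the linear strain diagram with ε_cu = 0.003: ε_t = 0.003 (d − c)/c = 0.003 × (515 − 73.89)/73.89 = 0.0179.
Since ε_t ≥ 0.005, the section is tension-controlled.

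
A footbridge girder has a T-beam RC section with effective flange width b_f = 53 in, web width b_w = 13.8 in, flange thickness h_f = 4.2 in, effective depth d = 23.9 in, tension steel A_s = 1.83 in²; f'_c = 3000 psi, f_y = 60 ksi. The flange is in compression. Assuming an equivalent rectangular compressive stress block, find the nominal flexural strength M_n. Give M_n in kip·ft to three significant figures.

Tension: T = A_s f_y = 1.83 × 60 = 109.8 kips.
Try a within the flange: a = T/(0.85 f'_c b_f) = 109.8/(0.85 × 3 × 53) = 0.812 in.
Since a = 0.812 ≤ h_f = 4.2 in, the stress block lies entirely in the flange; analyse as a rectangular beam of width b_f.
M_n = T(d − a/2) = 109.8 × (23.9 − 0.406) = 2579.6 kip·in.
M_n = 2579.6/12 = 214.97 kip·ft.

M_n ≈ 215 kip·ft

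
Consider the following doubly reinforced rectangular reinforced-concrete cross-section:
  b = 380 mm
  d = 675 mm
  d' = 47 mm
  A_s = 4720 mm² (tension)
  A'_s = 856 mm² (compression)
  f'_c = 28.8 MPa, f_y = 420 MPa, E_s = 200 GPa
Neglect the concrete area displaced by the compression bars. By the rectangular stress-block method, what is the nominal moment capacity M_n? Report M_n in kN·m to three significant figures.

M_n ≈ 1180 kN·m

Assume both tension and compression steel yield.
Net tension couple steel: A_s − A'_s = 3864 mm².
a = (A_s − A'_s) f_y / (0.85 f'_c b) = 1622880/(0.85 × 28.8 × 380) = 174.46 mm.
c = a/β₁ = 174.46/0.844 = 206.71 mm; ε'_s = 0.003(c − d')/c = 0.0023 ≥ f_y/E_s = 0.0021, so compression steel does yield.
M_n = (A_s − A'_s) f_y (d − a/2) + A'_s f_y (d − d') = [1622880 × (675 − 87.23) + 359520 × (675 − 47)] × 10⁻⁶ = 953.88 + 225.78 = 1179.66 kN·m.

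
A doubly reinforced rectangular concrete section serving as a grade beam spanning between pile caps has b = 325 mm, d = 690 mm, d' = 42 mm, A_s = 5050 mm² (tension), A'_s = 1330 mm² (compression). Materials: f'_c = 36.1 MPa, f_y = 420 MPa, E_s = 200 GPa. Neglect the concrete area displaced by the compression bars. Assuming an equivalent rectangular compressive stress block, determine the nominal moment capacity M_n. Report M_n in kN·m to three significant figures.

Assume both tension and compression steel yield.
Net tension couple steel: A_s − A'_s = 3720 mm².
a = (A_s − A'_s) f_y / (0.85 f'_c b) = 1562400/(0.85 × 36.1 × 325) = 156.67 mm.
c = a/β₁ = 156.67/0.792 = 197.82 mm; ε'_s = 0.003(c − d')/c = 0.0024 ≥ f_y/E_s = 0.0021, so compression steel does yield.
M_n = (A_s − A'_s) f_y (d − a/2) + A'_s f_y (d − d') = [1562400 × (690 − 78.335) + 558600 × (690 − 42)] × 10⁻⁶ = 955.67 + 361.97 = 1317.64 kN·m.

M_n ≈ 1320 kN·m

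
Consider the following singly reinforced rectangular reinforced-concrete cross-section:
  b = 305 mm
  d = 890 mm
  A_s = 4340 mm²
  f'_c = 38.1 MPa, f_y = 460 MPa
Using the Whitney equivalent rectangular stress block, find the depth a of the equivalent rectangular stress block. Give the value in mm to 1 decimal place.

T = A_s f_y = 4340 × 460 = 1996400 N = 1996.4 kN.
Setting C = 0.85 f'_c a b equal to T: a = 1996400/(0.85 × 38.1 × 305) = 202.1 mm.

a ≈ 202.1 mm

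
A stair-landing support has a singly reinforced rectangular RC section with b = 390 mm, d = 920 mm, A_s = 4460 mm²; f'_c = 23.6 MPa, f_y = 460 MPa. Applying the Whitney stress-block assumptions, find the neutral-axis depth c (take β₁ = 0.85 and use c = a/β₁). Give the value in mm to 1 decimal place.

c ≈ 308.5 mm

T = A_s f_y = 4460 × 460 = 2051600 N = 2051.6 kN.
Setting C = 0.85 f'_c a b equal to T: a = 2051600/(0.85 × 23.6 × 390) = 262.239 mm.
With β₁ = 0.85, c = a/β₁ = 262.239/0.85 = 308.5 mm.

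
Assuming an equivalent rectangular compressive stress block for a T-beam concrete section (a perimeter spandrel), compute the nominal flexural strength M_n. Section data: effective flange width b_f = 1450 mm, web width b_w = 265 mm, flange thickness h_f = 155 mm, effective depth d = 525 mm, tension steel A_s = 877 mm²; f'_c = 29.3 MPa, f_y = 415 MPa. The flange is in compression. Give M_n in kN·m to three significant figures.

Tension: T = A_s f_y = 877 × 415 = 363955 N.
Try a within the flange: a = T/(0.85 f'_c b_f) = 363955/(0.85 × 29.3 × 1450) = 10.08 mm.
Since a = 10.08 ≤ h_f = 155 mm, the stress block lies entirely in the flange; analyse as a rectangular beam of width b_f.
M_n = T(d − a/2) = 363955 × (525 − 5.04) = 189.24 × 10⁶ N·mm.
M_n = 189.24 kN·m.

M_n ≈ 189 kN·m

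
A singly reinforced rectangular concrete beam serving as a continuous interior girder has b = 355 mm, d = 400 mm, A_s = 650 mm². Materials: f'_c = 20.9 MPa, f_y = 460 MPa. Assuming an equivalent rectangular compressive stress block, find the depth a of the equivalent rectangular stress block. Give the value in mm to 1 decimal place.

T = A_s f_y = 650 × 460 = 299000 N = 299 kN.
Setting C = 0.85 f'_c a b equal to T: a = 299000/(0.85 × 20.9 × 355) = 47.4 mm.

a ≈ 47.4 mm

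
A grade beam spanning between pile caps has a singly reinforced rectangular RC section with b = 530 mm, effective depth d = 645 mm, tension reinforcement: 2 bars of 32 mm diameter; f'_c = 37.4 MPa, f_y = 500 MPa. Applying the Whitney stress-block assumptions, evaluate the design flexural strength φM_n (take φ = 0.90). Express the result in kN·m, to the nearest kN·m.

φM_n ≈ 449 kN·m

A_s = 2 × 804 = 1608 mm².
T = A_s f_y = 1608 × 500 = 804000 N = 804 kN.
From C = T: a = T/(0.85 f'_c b) = 804000/(0.85 × 37.4 × 530) = 47.72 mm.
M_n = T(d − a/2) = 804 kN × (645 − 23.86) mm = 499.40 kN·m.
φM_n = 0.90 × 499.40 = 449.46 kN·m.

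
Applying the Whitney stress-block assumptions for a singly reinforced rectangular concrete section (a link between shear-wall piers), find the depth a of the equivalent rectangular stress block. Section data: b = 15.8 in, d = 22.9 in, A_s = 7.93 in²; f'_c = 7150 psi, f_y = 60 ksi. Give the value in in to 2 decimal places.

a ≈ 4.95 in

T = A_s f_y = 7.93 × 60 = 475.8 kips.
a = T/(0.85 f'_c b) = 475.8/(0.85 × 7.15 × 15.8) = 4.95 in.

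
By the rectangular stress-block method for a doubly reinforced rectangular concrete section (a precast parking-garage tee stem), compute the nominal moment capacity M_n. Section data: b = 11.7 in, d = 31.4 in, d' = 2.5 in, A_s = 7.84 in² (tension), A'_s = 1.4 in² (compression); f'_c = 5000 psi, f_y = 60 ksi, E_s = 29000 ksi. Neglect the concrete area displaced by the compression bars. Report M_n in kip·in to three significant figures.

M_n ≈ 13100 kip·in

Assume both steels yield.
a = (A_s − A'_s) f_y/(0.85 f'_c b) = (7.84 − 1.4) × 60/(0.85 × 5 × 11.7) = 7.771 in.
c = a/β₁ = 7.771/0.8 = 9.714 in; ε'_s = 0.003(c − d')/c = 0.0022 ≥ ε_y = 0.0021, so the compression steel yields.
M_n = (A_s − A'_s) f_y (d − a/2) + A'_s f_y (d − d') = 386.4 × (31.4 − 3.8855) + 84 × (31.4 − 2.5) = 10631.6 + 2427.6 = 13059.2 kip·in.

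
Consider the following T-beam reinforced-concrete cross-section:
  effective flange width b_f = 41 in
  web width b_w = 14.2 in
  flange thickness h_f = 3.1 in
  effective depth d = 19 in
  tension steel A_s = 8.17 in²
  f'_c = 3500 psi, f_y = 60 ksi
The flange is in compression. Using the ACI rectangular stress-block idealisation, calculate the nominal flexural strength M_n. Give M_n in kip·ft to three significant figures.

M_n ≈ 686 kip·ft

Tension: T = A_s f_y = 8.17 × 60 = 490.2 kips.
Try a within the flange: a = T/(0.85 f'_c b_f) = 490.2/(0.85 × 3.5 × 41) = 4.019 in.
a = 4.019 > h_f = 3.1 in: the block extends into the web. Split into flange-overhang and web parts.
C_f = 0.85 f'_c (b_f − b_w) h_f = 0.85 × 3.5 × (41 − 14.2) × 3.1 = 247.2 kips.
Remaining web compression depth: a_w = (T − C_f)/(0.85 f'_c b_w) = (490.2 − 247.2)/(0.85 × 3.5 × 14.2) = 5.752 in.
M_n = C_f(d − h_f/2) + (T − C_f)(d − a_w/2) = 247.2 × (19 − 1.55) + 243 × (19 − 2.876) = 4313.6 + 3918.1 = 8231.7 kip·in.
M_n = 8231.7/12 = 685.98 kip·ft.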